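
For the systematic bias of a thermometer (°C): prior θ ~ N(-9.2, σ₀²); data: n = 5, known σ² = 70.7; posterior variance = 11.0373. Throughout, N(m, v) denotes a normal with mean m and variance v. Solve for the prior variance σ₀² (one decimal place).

Posterior precision equals prior precision plus data precision: 1/σ_n² = 1/σ₀² + n/σ².
So 1/σ₀² = 1/11.0373 − 5/70.7 = 0.090602 − 0.070721 = 0.019881.
Hence σ₀² = 1/0.019881 ≈ 50.3.

σ₀² = 50.3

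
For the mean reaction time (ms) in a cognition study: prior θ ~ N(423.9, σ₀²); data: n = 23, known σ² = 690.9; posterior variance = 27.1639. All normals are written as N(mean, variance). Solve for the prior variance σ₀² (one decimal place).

Posterior precision equals prior precision plus data precision: 1/σ_n² = 1/σ₀² + n/σ².
So 1/σ₀² = 1/27.1639 − 23/690.9 = 0.036814 − 0.033290 = 0.003524.
Hence σ₀² = 1/0.003524 ≈ 283.8.

σ₀² = 283.8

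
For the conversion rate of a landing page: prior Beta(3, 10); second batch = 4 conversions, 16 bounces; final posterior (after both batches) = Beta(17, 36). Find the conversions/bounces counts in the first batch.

10 conversions and 10 bounces

Sequential conjugate updates are equivalent to a single update on the pooled data, so total successes = posterior α − prior α and total failures = posterior β − prior β.
Total across both batches: 17−3=14 conversions, 36−10=26 bounces.
Subtract the second batch: 14−4=10 conversions and 26−16=10 bounces.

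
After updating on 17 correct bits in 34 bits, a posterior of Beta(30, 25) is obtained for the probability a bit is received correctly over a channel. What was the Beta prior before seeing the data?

Under Beta–binomial conjugacy the posterior parameters are (a+s, b+f).
Subtract the data counts: 30−17=13, 25−17=8.

Beta(13, 8)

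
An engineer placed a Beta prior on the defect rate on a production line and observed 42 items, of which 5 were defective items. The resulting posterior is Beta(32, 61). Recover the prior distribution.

Beta(27, 24)

Beta is conjugate to the binomial likelihood: posterior = Beta(α+s, β+f).
Subtract the data counts: 32−5=27, 61−37=24.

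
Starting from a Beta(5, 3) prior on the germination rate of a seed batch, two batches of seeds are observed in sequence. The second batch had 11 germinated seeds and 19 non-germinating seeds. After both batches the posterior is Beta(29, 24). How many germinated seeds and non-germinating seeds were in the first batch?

13 germinated seeds and 2 non-germinating seeds

Sequential conjugate updates are equivalent to a single update on the pooled data, so total successes = posterior α − prior α and total failures = posterior β − prior β.
Total across both batches: 29−5=24 germinated seeds, 24−3=21 non-germinating seeds.
Subtract the second batch: 24−11=13 germinated seeds and 21−19=2 non-germinating seeds.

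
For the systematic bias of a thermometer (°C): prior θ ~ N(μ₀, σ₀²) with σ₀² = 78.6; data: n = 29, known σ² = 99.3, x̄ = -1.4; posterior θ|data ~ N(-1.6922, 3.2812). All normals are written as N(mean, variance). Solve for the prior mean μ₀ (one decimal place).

μ₀ = -8.4

With known observation variance, the Normal–Normal posterior has precision τ_n = τ₀ + n/σ² and mean μ_n = (τ₀μ₀ + (n/σ²)x̄)/τ_n.
Here τ₀ = 1/78.6 = 0.012723 and τ_data = 29/99.3 = 0.292044, so τ_n = 0.304767.
Rearranging for μ₀: μ₀ = (μ_n·τ_n − τ_data·x̄)/τ₀ = (-1.6922·0.304767 − 0.292044·-1.4) / 0.012723 = -0.106865/0.012723 ≈ -8.4.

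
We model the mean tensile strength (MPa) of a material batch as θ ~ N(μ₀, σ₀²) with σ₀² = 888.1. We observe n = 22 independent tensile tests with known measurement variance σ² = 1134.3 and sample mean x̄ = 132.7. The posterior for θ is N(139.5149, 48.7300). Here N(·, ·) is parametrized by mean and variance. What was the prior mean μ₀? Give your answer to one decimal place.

With known observation variance, the Normal–Normal posterior has precision τ_n = τ₀ + n/σ² and mean μ_n = (τ₀μ₀ + (n/σ²)x̄)/τ_n.
Here τ₀ = 1/888.1 = 0.001126 and τ_data = 22/1134.3 = 0.019395, so τ_n = 0.020521.
Rearranging for μ₀: μ₀ = (μ_n·τ_n − τ_data·x̄)/τ₀ = (139.5149·0.020521 − 0.019395·132.7) / 0.001126 = 0.289269/0.001126 ≈ 256.9.

μ₀ = 256.9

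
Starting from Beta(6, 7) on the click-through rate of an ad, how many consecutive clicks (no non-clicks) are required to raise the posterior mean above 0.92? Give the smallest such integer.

After k clicks and 0 non-clicks the posterior is Beta(6+k, 7), with mean (6+k)/(6+7+k).
Set (6+k)/(13+k) > 0.92 and solve: k > (0.92·13 − 6)/(1 − 0.92) = 74.500.
The smallest integer exceeding 74.500 is 75.

k = 75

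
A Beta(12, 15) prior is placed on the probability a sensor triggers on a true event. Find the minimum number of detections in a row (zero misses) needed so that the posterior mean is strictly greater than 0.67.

After k detections and 0 misses the posterior is Beta(12+k, 15), with mean (12+k)/(12+15+k).
Set (12+k)/(27+k) > 0.67 and solve: k > (0.67·27 − 12)/(1 − 0.67) = 18.455.
The smallest integer exceeding 18.455 is 19.

k = 19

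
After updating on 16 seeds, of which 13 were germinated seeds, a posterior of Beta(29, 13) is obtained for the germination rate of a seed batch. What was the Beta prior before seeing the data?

Beta(16, 10)

A Beta(α, β) prior with s successes and f failures in binomial data gives a Beta(α+s, β+f) posterior.
Subtract the data counts: 29−13=16, 13−3=10.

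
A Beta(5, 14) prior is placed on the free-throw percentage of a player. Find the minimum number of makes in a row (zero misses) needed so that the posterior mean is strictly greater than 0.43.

k = 6

After k makes and 0 misses the posterior is Beta(5+k, 14), with mean (5+k)/(5+14+k).
Set (5+k)/(19+k) > 0.43 and solve: k > (0.43·19 − 5)/(1 − 0.43) = 5.561.
The smallest integer exceeding 5.561 is 6, and checking k=6: (11)/(25) = 0.4400 > 0.43.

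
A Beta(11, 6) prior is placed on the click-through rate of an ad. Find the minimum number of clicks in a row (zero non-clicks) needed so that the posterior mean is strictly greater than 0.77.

After k clicks and 0 non-clicks the posterior is Beta(11+k, 6), with mean (11+k)/(11+6+k).
Set (11+k)/(17+k) > 0.77 and solve: k > (0.77·17 − 11)/(1 − 0.77) = 9.087.
The smallest integer exceeding 9.087 is 10.

k = 10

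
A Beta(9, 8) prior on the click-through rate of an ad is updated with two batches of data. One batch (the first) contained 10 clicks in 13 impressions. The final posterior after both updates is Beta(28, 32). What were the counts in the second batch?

9 clicks and 21 non-clicks

Sequential conjugate updates are equivalent to a single update on the pooled data, so total successes = posterior α − prior α and total failures = posterior β − prior β.
Total across both batches: 28−9=19 clicks, 32−8=24 non-clicks.
Subtract the first batch: 19−10=9 clicks and 24−3=21 non-clicks.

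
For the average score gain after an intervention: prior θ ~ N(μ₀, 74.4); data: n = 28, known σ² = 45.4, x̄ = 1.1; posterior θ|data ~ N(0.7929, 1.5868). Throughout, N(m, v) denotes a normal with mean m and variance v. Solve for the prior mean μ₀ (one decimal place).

The posterior mean is a precision-weighted average: μ_n = (τ₀μ₀ + τ_data·x̄)/(τ₀+τ_data), with τ₀=1/σ₀² and τ_data=n/σ².
Here τ₀ = 1/74.4 = 0.013441 and τ_data = 28/45.4 = 0.616740, so τ_n = 0.630181.
Rearranging for μ₀: μ₀ = (μ_n·τ_n − τ_data·x̄)/τ₀ = (0.7929·0.630181 − 0.616740·1.1) / 0.013441 = -0.178743/0.013441 ≈ -13.3.

μ₀ = -13.3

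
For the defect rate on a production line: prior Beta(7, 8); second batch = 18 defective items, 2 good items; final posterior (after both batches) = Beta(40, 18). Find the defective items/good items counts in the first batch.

15 defective items and 8 good items

Sequential conjugate updates are equivalent to a single update on the pooled data, so total successes = posterior α − prior α and total failures = posterior β − prior β.
Total across both batches: 40−7=33 defective items, 18−8=10 good items.
Subtract the second batch: 33−18=15 defective items and 10−2=8 good items.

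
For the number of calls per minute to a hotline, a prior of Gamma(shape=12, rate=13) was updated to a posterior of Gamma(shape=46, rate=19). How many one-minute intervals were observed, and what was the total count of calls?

A Gamma(α, β) prior (rate parametrization) on a Poisson rate with n observations summing to S gives posterior Gamma(α+S, β+n).
Matching: Σxᵢ = 46 − 12 = 34 and n = 19 − 13 = 6.

n = 6 one-minute intervals with total 34 calls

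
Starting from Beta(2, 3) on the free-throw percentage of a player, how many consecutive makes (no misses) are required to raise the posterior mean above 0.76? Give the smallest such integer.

After k makes and 0 misses the posterior is Beta(2+k, 3), with mean (2+k)/(2+3+k).
Set (2+k)/(5+k) > 0.76 and solve: k > (0.76·5 − 2)/(1 − 0.76) = 7.500.
The smallest integer exceeding 7.500 is 8.

k = 8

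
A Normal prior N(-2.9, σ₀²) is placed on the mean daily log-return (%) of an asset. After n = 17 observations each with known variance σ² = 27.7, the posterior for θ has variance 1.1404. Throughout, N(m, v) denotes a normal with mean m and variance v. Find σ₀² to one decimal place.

Posterior precision equals prior precision plus data precision: 1/σ_n² = 1/σ₀² + n/σ².
So 1/σ₀² = 1/1.1404 − 17/27.7 = 0.876885 − 0.613718 = 0.263167.
Hence σ₀² = 1/0.263167 ≈ 3.8.

σ₀² = 3.8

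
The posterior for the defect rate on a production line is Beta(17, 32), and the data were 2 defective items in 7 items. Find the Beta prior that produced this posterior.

Beta(15, 27)

Beta is conjugate to the binomial likelihood: posterior = Beta(a+s, b+f).
Subtract the data counts: 17−2=15, 32−5=27.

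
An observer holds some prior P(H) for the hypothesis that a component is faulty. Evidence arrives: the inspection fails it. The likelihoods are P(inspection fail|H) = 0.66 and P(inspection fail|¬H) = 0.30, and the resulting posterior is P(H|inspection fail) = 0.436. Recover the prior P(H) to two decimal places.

In odds form, posterior odds = prior odds × likelihood ratio, so prior odds = posterior odds ÷ LR.
Posterior odds = 0.436/(1−0.436) = 0.7730. LR = 0.66/0.30 = 2.2000.
Prior odds = 0.7730/2.2000 = 0.3514, so P(H) = 0.3514/(1+0.3514) ≈ 0.26.

P(H) = 0.26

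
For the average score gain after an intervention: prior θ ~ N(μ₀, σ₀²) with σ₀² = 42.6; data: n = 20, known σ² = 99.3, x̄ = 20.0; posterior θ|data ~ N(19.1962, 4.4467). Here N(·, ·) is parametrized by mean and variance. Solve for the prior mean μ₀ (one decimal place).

μ₀ = 12.3

The posterior mean is a precision-weighted average: μ_n = (τ₀μ₀ + τ_data·x̄)/(τ₀+τ_data), with τ₀=1/σ₀² and τ_data=n/σ².
Here τ₀ = 1/42.6 = 0.023474 and τ_data = 20/99.3 = 0.201410, so τ_n = 0.224884.
Rearranging for μ₀: μ₀ = (μ_n·τ_n − τ_data·x̄)/τ₀ = (19.1962·0.224884 − 0.201410·20.0) / 0.023474 = 0.288718/0.023474 ≈ 12.3.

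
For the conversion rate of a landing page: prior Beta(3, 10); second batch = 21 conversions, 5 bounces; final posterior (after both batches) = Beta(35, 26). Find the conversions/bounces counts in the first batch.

11 conversions and 11 bounces

Sequential conjugate updates are equivalent to a single update on the pooled data, so total successes = posterior α − prior α and total failures = posterior β − prior β.
Total across both batches: 35−3=32 conversions, 26−10=16 bounces.
Subtract the second batch: 32−21=11 conversions and 16−5=11 bounces.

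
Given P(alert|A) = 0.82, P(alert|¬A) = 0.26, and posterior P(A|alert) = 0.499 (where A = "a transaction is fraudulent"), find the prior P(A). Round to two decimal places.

In odds form, posterior odds = prior odds × likelihood ratio, so prior odds = posterior odds ÷ LR.
Posterior odds = 0.499/(1−0.499) = 0.9960. LR = 0.82/0.26 = 3.1538.
Prior odds = 0.9960/3.1538 = 0.3158, so P(A) = 0.3158/(1+0.3158) ≈ 0.24.

P(A) = 0.24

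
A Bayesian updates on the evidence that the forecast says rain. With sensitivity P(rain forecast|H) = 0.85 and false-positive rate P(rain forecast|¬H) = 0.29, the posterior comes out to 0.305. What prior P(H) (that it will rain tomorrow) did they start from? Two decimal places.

P(H) = 0.13

In odds form, posterior odds = prior odds × likelihood ratio, so prior odds = posterior odds ÷ LR.
Posterior odds = 0.305/(1−0.305) = 0.4388. LR = 0.85/0.29 = 2.9310.
Prior odds = 0.4388/2.9310 = 0.1497, so P(H) = 0.1497/(1+0.1497) ≈ 0.13.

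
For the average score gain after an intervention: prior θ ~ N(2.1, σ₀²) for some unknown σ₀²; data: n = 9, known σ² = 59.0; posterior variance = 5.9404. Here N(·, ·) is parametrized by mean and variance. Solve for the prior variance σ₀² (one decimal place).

For the Normal–Normal model with known σ², precisions add: τ_n = τ₀ + n/σ².
So 1/σ₀² = 1/5.9404 − 9/59.0 = 0.168339 − 0.152542 = 0.015797.
Hence σ₀² = 1/0.015797 ≈ 63.3.

σ₀² = 63.3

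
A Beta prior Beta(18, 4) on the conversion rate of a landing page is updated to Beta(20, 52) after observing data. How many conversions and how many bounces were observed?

2 conversions and 48 bounces

Beta is conjugate to the binomial likelihood: posterior = Beta(a+s, b+f).
Match parameters: s=20−18=2, f=52−4=48.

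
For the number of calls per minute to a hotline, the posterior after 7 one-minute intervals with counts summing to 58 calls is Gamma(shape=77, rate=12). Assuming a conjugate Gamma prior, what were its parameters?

A Gamma(α, β) prior (rate parametrization) on a Poisson rate with n observations summing to S gives posterior Gamma(α+S, β+n).
So α = 77 − 58 = 19 and β = 12 − 7 = 5.

Gamma(shape=19, rate=5)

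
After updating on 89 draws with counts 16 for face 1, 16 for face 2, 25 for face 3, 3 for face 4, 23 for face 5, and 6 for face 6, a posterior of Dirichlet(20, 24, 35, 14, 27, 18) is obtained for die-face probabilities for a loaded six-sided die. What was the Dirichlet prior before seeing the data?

Dirichlet(4, 8, 10, 11, 4, 12)

For a Dirichlet(α) prior with multinomial counts c, the posterior is Dirichlet(α + c) componentwise.
Subtract each count from the matching posterior parameter: 20−16=4, 24−16=8, 35−25=10, 14−3=11, 27−23=4, 18−6=12.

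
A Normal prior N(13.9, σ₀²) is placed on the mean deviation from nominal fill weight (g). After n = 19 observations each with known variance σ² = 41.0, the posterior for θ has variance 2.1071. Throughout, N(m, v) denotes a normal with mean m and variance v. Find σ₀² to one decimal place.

σ₀² = 89.5

Posterior precision equals prior precision plus data precision: 1/σ_n² = 1/σ₀² + n/σ².
So 1/σ₀² = 1/2.1071 − 19/41.0 = 0.474586 − 0.463415 = 0.011171.
Hence σ₀² = 1/0.011171 ≈ 89.5.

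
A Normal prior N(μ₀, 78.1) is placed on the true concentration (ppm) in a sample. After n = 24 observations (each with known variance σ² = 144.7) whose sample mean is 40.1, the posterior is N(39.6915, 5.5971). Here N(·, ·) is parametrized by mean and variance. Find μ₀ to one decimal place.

With known observation variance, the Normal–Normal posterior has precision τ_n = τ₀ + n/σ² and mean μ_n = (τ₀μ₀ + (n/σ²)x̄)/τ_n.
Here τ₀ = 1/78.1 = 0.012804 and τ_data = 24/144.7 = 0.165860, so τ_n = 0.178664.
Rearranging for μ₀: μ₀ = (μ_n·τ_n − τ_data·x̄)/τ₀ = (39.6915·0.178664 − 0.165860·40.1) / 0.012804 = 0.440456/0.012804 ≈ 34.4.

μ₀ = 34.4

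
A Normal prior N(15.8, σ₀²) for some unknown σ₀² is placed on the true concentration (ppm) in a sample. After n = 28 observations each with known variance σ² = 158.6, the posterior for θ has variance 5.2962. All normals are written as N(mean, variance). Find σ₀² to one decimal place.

σ₀² = 81.5

Posterior precision equals prior precision plus data precision: 1/σ_n² = 1/σ₀² + n/σ².
So 1/σ₀² = 1/5.2962 − 28/158.6 = 0.188815 − 0.176545 = 0.012270.
Hence σ₀² = 1/0.012270 ≈ 81.5.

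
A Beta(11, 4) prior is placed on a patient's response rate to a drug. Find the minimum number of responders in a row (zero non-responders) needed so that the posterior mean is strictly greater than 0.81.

After k responders and 0 non-responders the posterior is Beta(11+k, 4), with mean (11+k)/(11+4+k).
Set (11+k)/(15+k) > 0.81 and solve: k > (0.81·15 − 11)/(1 − 0.81) = 6.053.
The smallest integer exceeding 6.053 is 7.

k = 7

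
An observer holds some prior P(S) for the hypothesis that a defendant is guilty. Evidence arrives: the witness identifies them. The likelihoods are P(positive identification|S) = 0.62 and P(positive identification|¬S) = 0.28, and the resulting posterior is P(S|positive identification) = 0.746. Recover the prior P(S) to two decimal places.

P(S) = 0.57

Bayes' rule in odds form gives O(S|E) = O(S)·[P(E|S)/P(E|¬S)], hence O(S) = O(S|E)/LR.
Posterior odds = 0.746/(1−0.746) = 2.9370. LR = 0.62/0.28 = 2.2143.
Prior odds = 2.9370/2.2143 = 1.3264, so P(S) = 1.3264/(1+1.3264) ≈ 0.57.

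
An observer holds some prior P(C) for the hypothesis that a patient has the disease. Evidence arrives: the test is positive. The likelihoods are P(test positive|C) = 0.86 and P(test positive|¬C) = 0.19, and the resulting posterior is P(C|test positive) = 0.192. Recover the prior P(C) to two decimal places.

P(C) = 0.05

Bayes' rule in odds form gives O(C|E) = O(C)·[P(E|C)/P(E|¬C)], hence O(C) = O(C|E)/LR.
Posterior odds = 0.192/(1−0.192) = 0.2376. LR = 0.86/0.19 = 4.5263.
Prior odds = 0.2376/4.5263 = 0.0525, so P(C) = 0.0525/(1+0.0525) ≈ 0.05.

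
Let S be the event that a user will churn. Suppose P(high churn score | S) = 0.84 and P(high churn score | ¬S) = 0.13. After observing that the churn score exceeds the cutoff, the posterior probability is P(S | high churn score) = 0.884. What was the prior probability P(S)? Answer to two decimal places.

Bayes' rule in odds form gives O(S|E) = O(S)·[P(E|S)/P(E|¬S)], hence O(S) = O(S|E)/LR.
Posterior odds = 0.884/(1−0.884) = 7.6207. LR = 0.84/0.13 = 6.4615.
Prior odds = 7.6207/6.4615 = 1.1794, so P(S) = 1.1794/(1+1.1794) ≈ 0.54.

P(S) = 0.54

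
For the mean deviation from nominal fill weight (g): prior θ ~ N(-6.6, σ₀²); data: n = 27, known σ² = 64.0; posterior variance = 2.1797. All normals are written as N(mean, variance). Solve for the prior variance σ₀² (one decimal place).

σ₀² = 27.1

For the Normal–Normal model with known σ², precisions add: τ_n = τ₀ + n/σ².
So 1/σ₀² = 1/2.1797 − 27/64.0 = 0.458779 − 0.421875 = 0.036904.
Hence σ₀² = 1/0.036904 ≈ 27.1.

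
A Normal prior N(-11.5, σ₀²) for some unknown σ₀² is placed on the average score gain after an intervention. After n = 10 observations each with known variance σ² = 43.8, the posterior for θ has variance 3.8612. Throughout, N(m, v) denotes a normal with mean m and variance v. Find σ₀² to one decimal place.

σ₀² = 32.6

For the Normal–Normal model with known σ², precisions add: τ_n = τ₀ + n/σ².
So 1/σ₀² = 1/3.8612 − 10/43.8 = 0.258987 − 0.228311 = 0.030676.
Hence σ₀² = 1/0.030676 ≈ 32.6.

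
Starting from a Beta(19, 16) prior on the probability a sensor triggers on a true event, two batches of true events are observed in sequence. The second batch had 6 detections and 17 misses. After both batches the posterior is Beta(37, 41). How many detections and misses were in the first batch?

Because Beta–binomial updating is additive in the counts, the combined data contributed (α_post−α_prior, β_post−β_prior) successes and failures.
Total across both batches: 37−19=18 detections, 41−16=25 misses.
Subtract the second batch: 18−6=12 detections and 25−17=8 misses.

12 detections and 8 misses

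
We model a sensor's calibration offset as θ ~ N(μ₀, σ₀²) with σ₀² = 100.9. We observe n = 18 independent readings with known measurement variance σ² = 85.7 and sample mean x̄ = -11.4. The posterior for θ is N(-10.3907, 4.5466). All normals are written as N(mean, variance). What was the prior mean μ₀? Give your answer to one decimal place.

With known observation variance, the Normal–Normal posterior has precision τ_n = τ₀ + n/σ² and mean μ_n = (τ₀μ₀ + (n/σ²)x̄)/τ_n.
Here τ₀ = 1/100.9 = 0.009911 and τ_data = 18/85.7 = 0.210035, so τ_n = 0.219946.
Rearranging for μ₀: μ₀ = (μ_n·τ_n − τ_data·x̄)/τ₀ = (-10.3907·0.219946 − 0.210035·-11.4) / 0.009911 = 0.109006/0.009911 ≈ 11.0.

μ₀ = 11.0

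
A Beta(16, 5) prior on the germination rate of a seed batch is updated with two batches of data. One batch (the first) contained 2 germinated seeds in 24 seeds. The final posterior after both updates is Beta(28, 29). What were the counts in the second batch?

Because Beta–binomial updating is additive in the counts, the combined data contributed (α_post−α_prior, β_post−β_prior) successes and failures.
Total across both batches: 28−16=12 germinated seeds, 29−5=24 non-germinating seeds.
Subtract the first batch: 12−2=10 germinated seeds and 24−22=2 non-germinating seeds.

10 germinated seeds and 2 non-germinating seeds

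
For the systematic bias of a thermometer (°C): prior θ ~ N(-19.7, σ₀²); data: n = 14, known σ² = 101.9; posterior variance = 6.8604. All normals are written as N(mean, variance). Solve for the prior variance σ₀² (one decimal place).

σ₀² = 119.4

Posterior precision equals prior precision plus data precision: 1/σ_n² = 1/σ₀² + n/σ².
So 1/σ₀² = 1/6.8604 − 14/101.9 = 0.145764 − 0.137390 = 0.008374.
Hence σ₀² = 1/0.008374 ≈ 119.4.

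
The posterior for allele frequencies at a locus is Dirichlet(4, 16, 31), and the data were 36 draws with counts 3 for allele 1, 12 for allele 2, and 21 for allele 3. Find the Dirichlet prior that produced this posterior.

For a Dirichlet(α) prior with multinomial counts c, the posterior is Dirichlet(α + c) componentwise.
Subtract each count from the matching posterior parameter: 4−3=1, 16−12=4, 31−21=10.

Dirichlet(1, 4, 10)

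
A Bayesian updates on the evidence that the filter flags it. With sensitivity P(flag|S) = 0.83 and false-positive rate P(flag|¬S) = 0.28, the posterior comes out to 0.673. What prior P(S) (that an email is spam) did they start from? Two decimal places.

In odds form, posterior odds = prior odds × likelihood ratio, so prior odds = posterior odds ÷ LR.
Posterior odds = 0.673/(1−0.673) = 2.0581. LR = 0.83/0.28 = 2.9643.
Prior odds = 2.0581/2.9643 = 0.6943, so P(S) = 0.6943/(1+0.6943) ≈ 0.41.

P(S) = 0.41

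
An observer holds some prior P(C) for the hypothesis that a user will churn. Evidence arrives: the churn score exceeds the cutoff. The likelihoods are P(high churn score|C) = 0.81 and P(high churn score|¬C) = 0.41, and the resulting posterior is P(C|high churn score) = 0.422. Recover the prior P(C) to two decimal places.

P(C) = 0.27

Bayes' rule in odds form gives O(C|E) = O(C)·[P(E|C)/P(E|¬C)], hence O(C) = O(C|E)/LR.
Posterior odds = 0.422/(1−0.422) = 0.7301. LR = 0.81/0.41 = 1.9756.
Prior odds = 0.7301/1.9756 = 0.3696, so P(C) = 0.3696/(1+0.3696) ≈ 0.27.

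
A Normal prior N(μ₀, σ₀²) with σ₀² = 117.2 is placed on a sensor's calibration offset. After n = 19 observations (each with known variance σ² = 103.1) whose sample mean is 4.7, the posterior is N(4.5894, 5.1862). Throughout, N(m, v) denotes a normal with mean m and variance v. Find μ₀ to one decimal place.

μ₀ = 2.2

The posterior mean is a precision-weighted average: μ_n = (τ₀μ₀ + τ_data·x̄)/(τ₀+τ_data), with τ₀=1/σ₀² and τ_data=n/σ².
Here τ₀ = 1/117.2 = 0.008532 and τ_data = 19/103.1 = 0.184287, so τ_n = 0.192819.
Rearranging for μ₀: μ₀ = (μ_n·τ_n − τ_data·x̄)/τ₀ = (4.5894·0.192819 − 0.184287·4.7) / 0.008532 = 0.018775/0.008532 ≈ 2.2.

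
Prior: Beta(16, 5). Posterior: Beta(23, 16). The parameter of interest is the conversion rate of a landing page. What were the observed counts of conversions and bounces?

Under Beta–binomial conjugacy the posterior parameters are (a+s, b+f).
So s = 23 − 16 = 7 and f = 16 − 5 = 11.

7 conversions and 11 bounces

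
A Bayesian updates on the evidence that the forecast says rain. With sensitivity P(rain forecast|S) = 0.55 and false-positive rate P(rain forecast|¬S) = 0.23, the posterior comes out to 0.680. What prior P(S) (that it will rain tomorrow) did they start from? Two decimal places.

P(S) = 0.47

In odds form, posterior odds = prior odds × likelihood ratio, so prior odds = posterior odds ÷ LR.
Posterior odds = 0.680/(1−0.680) = 2.1250. LR = 0.55/0.23 = 2.3913.
Prior odds = 2.1250/2.3913 = 0.8886, so P(S) = 0.8886/(1+0.8886) ≈ 0.47.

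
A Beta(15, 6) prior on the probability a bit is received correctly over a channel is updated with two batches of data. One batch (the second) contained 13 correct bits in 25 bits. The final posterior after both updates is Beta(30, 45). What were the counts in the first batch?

2 correct bits and 27 errors

Because Beta–binomial updating is additive in the counts, the combined data contributed (α_post−α_prior, β_post−β_prior) successes and failures.
Total across both batches: 30−15=15 correct bits, 45−6=39 errors.
Subtract the second batch: 15−13=2 correct bits and 39−12=27 errors.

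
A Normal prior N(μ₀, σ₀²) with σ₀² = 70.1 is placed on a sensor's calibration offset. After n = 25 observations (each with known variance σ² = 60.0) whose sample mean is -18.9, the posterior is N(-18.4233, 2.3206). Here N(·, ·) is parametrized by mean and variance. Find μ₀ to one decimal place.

μ₀ = -4.5

The posterior mean is a precision-weighted average: μ_n = (τ₀μ₀ + τ_data·x̄)/(τ₀+τ_data), with τ₀=1/σ₀² and τ_data=n/σ².
Here τ₀ = 1/70.1 = 0.014265 and τ_data = 25/60.0 = 0.416667, so τ_n = 0.430932.
Rearranging for μ₀: μ₀ = (μ_n·τ_n − τ_data·x̄)/τ₀ = (-18.4233·0.430932 − 0.416667·-18.9) / 0.014265 = -0.064183/0.014265 ≈ -4.5.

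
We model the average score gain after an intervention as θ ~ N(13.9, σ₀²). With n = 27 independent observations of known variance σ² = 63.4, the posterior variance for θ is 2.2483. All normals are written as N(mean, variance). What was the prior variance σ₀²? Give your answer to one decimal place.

σ₀² = 52.9

For the Normal–Normal model with known σ², precisions add: τ_n = τ₀ + n/σ².
So 1/σ₀² = 1/2.2483 − 27/63.4 = 0.444781 − 0.425868 = 0.018913.
Hence σ₀² = 1/0.018913 ≈ 52.9.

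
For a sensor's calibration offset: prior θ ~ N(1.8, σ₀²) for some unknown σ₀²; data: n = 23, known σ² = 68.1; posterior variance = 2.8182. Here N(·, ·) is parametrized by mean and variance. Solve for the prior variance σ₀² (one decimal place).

Posterior precision equals prior precision plus data precision: 1/σ_n² = 1/σ₀² + n/σ².
So 1/σ₀² = 1/2.8182 − 23/68.1 = 0.354836 − 0.337739 = 0.017097.
Hence σ₀² = 1/0.017097 ≈ 58.5.

σ₀² = 58.5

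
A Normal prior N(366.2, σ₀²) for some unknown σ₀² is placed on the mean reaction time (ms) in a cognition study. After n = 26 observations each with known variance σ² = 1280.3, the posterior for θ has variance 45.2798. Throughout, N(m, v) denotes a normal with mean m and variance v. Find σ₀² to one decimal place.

σ₀² = 562.7

Posterior precision equals prior precision plus data precision: 1/σ_n² = 1/σ₀² + n/σ².
So 1/σ₀² = 1/45.2798 − 26/1280.3 = 0.022085 − 0.020308 = 0.001777.
Hence σ₀² = 1/0.001777 ≈ 562.7.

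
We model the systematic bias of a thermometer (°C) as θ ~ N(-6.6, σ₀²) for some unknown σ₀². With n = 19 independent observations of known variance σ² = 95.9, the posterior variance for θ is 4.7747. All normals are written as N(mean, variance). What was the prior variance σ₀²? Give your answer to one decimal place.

σ₀² = 88.4

Posterior precision equals prior precision plus data precision: 1/σ_n² = 1/σ₀² + n/σ².
So 1/σ₀² = 1/4.7747 − 19/95.9 = 0.209437 − 0.198123 = 0.011314.
Hence σ₀² = 1/0.011314 ≈ 88.4.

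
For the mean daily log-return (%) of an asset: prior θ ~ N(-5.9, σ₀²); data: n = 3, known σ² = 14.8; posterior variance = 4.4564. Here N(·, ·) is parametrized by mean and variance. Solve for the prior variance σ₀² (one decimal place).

σ₀² = 46.1

For the Normal–Normal model with known σ², precisions add: τ_n = τ₀ + n/σ².
So 1/σ₀² = 1/4.4564 − 3/14.8 = 0.224396 − 0.202703 = 0.021693.
Hence σ₀² = 1/0.021693 ≈ 46.1.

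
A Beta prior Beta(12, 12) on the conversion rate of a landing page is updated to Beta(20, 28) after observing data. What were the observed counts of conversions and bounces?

Under Beta–binomial conjugacy the posterior parameters are (a+s, b+f).
So s = 20 − 12 = 8 and f = 28 − 12 = 16.

8 conversions and 16 bounces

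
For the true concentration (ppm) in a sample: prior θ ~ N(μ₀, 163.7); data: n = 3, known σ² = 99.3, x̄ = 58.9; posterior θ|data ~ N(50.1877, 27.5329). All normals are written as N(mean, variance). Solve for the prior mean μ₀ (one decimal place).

With known observation variance, the Normal–Normal posterior has precision τ_n = τ₀ + n/σ² and mean μ_n = (τ₀μ₀ + (n/σ²)x̄)/τ_n.
Here τ₀ = 1/163.7 = 0.006109 and τ_data = 3/99.3 = 0.030211, so τ_n = 0.036320.
Rearranging for μ₀: μ₀ = (μ_n·τ_n − τ_data·x̄)/τ₀ = (50.1877·0.036320 − 0.030211·58.9) / 0.006109 = 0.043389/0.006109 ≈ 7.1.

μ₀ = 7.1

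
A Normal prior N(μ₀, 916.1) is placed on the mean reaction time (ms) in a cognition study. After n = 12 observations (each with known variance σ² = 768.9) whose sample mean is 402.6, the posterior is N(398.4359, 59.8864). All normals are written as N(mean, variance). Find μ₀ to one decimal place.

μ₀ = 338.9

The posterior mean is a precision-weighted average: μ_n = (τ₀μ₀ + τ_data·x̄)/(τ₀+τ_data), with τ₀=1/σ₀² and τ_data=n/σ².
Here τ₀ = 1/916.1 = 0.001092 and τ_data = 12/768.9 = 0.015607, so τ_n = 0.016699.
Rearranging for μ₀: μ₀ = (μ_n·τ_n − τ_data·x̄)/τ₀ = (398.4359·0.016699 − 0.015607·402.6) / 0.001092 = 0.370103/0.001092 ≈ 338.9.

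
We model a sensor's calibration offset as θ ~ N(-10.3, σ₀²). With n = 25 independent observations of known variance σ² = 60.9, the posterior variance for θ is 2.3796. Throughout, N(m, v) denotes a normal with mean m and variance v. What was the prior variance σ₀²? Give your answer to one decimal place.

σ₀² = 102.8

For the Normal–Normal model with known σ², precisions add: τ_n = τ₀ + n/σ².
So 1/σ₀² = 1/2.3796 − 25/60.9 = 0.420239 − 0.410509 = 0.009730.
Hence σ₀² = 1/0.009730 ≈ 102.8.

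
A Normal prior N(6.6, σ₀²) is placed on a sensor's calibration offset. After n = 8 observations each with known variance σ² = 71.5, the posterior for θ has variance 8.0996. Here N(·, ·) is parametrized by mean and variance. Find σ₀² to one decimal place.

σ₀² = 86.4

For the Normal–Normal model with known σ², precisions add: τ_n = τ₀ + n/σ².
So 1/σ₀² = 1/8.0996 − 8/71.5 = 0.123463 − 0.111888 = 0.011575.
Hence σ₀² = 1/0.011575 ≈ 86.4.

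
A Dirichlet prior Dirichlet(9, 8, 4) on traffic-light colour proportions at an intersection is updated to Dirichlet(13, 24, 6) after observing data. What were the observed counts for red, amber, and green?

For a Dirichlet(α) prior with multinomial counts c, the posterior is Dirichlet(α + c) componentwise.
Counts are posterior − prior componentwise: 13−9=4, 24−8=16, 6−4=2.

counts (4, 16, 2)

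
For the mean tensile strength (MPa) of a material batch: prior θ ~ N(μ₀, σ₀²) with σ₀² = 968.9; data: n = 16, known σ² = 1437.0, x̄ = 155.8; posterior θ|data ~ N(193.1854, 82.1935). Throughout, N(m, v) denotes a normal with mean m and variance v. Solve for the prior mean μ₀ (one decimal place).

μ₀ = 596.5

With known observation variance, the Normal–Normal posterior has precision τ_n = τ₀ + n/σ² and mean μ_n = (τ₀μ₀ + (n/σ²)x̄)/τ_n.
Here τ₀ = 1/968.9 = 0.001032 and τ_data = 16/1437.0 = 0.011134, so τ_n = 0.012166.
Rearranging for μ₀: μ₀ = (μ_n·τ_n − τ_data·x̄)/τ₀ = (193.1854·0.012166 − 0.011134·155.8) / 0.001032 = 0.615616/0.001032 ≈ 596.5.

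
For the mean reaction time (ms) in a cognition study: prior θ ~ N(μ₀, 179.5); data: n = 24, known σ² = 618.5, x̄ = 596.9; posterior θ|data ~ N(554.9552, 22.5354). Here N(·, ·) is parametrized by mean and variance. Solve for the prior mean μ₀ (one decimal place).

With known observation variance, the Normal–Normal posterior has precision τ_n = τ₀ + n/σ² and mean μ_n = (τ₀μ₀ + (n/σ²)x̄)/τ_n.
Here τ₀ = 1/179.5 = 0.005571 and τ_data = 24/618.5 = 0.038804, so τ_n = 0.044375.
Rearranging for μ₀: μ₀ = (μ_n·τ_n − τ_data·x̄)/τ₀ = (554.9552·0.044375 − 0.038804·596.9) / 0.005571 = 1.464029/0.005571 ≈ 262.8.

μ₀ = 262.8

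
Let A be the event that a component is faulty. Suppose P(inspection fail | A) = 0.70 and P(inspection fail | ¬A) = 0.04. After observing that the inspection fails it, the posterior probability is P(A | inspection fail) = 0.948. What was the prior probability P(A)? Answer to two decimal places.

P(A) = 0.51

Bayes' rule in odds form gives O(A|E) = O(A)·[P(E|A)/P(E|¬A)], hence O(A) = O(A|E)/LR.
Posterior odds = 0.948/(1−0.948) = 18.2308. LR = 0.70/0.04 = 17.5000.
Prior odds = 18.2308/17.5000 = 1.0418, so P(A) = 1.0418/(1+1.0418) ≈ 0.51.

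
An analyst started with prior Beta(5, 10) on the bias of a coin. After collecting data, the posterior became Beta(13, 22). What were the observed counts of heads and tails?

8 heads and 12 tails

A Beta(α, β) prior with s successes and f failures in binomial data gives a Beta(α+s, β+f) posterior.
Match parameters: s=13−5=8, f=22−10=12.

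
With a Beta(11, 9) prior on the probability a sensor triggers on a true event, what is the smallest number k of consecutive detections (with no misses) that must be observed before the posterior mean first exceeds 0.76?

After k detections and 0 misses the posterior is Beta(11+k, 9), with mean (11+k)/(11+9+k).
Set (11+k)/(20+k) > 0.76 and solve: k > (0.76·20 − 11)/(1 − 0.76) = 17.500.
The smallest integer exceeding 17.500 is 18, and checking k=18: (29)/(38) = 0.7632 > 0.76.

k = 18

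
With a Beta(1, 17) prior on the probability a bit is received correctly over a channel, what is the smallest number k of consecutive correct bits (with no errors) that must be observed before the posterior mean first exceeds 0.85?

k = 96

After k correct bits and 0 errors the posterior is Beta(1+k, 17), with mean (1+k)/(1+17+k).
Set (1+k)/(18+k) > 0.85 and solve: k > (0.85·18 − 1)/(1 − 0.85) = 95.333.
The smallest integer exceeding 95.333 is 96, and checking k=96: (97)/(114) = 0.8509 > 0.85.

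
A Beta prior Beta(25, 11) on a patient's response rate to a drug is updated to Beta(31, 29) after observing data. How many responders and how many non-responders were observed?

6 responders and 18 non-responders

Under Beta–binomial conjugacy the posterior parameters are (α+s, β+f).
So s = 31 − 25 = 6 and f = 29 − 11 = 18.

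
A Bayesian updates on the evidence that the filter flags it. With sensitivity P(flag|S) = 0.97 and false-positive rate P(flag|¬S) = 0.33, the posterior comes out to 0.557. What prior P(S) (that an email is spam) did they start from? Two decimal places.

Bayes' rule in odds form gives O(S|E) = O(S)·[P(E|S)/P(E|¬S)], hence O(S) = O(S|E)/LR.
Posterior odds = 0.557/(1−0.557) = 1.2573. LR = 0.97/0.33 = 2.9394.
Prior odds = 1.2573/2.9394 = 0.4277, so P(S) = 0.4277/(1+0.4277) ≈ 0.30.

P(S) = 0.30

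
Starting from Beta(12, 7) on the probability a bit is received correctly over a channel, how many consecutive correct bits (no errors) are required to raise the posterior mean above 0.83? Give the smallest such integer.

After k correct bits and 0 errors the posterior is Beta(12+k, 7), with mean (12+k)/(12+7+k).
Set (12+k)/(19+k) > 0.83 and solve: k > (0.83·19 − 12)/(1 − 0.83) = 22.176.
The smallest integer exceeding 22.176 is 23.

k = 23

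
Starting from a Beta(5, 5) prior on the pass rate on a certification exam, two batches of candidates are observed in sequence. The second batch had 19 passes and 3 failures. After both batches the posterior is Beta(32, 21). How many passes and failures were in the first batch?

8 passes and 13 failures

Sequential conjugate updates are equivalent to a single update on the pooled data, so total successes = posterior α − prior α and total failures = posterior β − prior β.
Total across both batches: 32−5=27 passes, 21−5=16 failures.
Subtract the second batch: 27−19=8 passes and 16−3=13 failures.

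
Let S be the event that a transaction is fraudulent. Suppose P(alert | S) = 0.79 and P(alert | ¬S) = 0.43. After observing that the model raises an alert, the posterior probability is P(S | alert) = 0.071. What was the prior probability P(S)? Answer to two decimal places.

Bayes' rule in odds form gives O(S|E) = O(S)·[P(E|S)/P(E|¬S)], hence O(S) = O(S|E)/LR.
Posterior odds = 0.071/(1−0.071) = 0.0764. LR = 0.79/0.43 = 1.8372.
Prior odds = 0.0764/1.8372 = 0.0416, so P(S) = 0.0416/(1+0.0416) ≈ 0.04.

P(S) = 0.04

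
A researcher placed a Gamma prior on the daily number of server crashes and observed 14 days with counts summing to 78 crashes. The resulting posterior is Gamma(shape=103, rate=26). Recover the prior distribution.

A Gamma(α, β) prior (rate parametrization) on a Poisson rate with n observations summing to S gives posterior Gamma(α+S, β+n).
So α = 103 − 78 = 25 and β = 26 − 14 = 12.

Gamma(shape=25, rate=12)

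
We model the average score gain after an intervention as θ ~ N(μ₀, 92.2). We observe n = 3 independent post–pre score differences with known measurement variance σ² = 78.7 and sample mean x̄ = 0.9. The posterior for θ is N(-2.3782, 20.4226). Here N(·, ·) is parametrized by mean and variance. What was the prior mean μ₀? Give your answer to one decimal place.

The posterior mean is a precision-weighted average: μ_n = (τ₀μ₀ + τ_data·x̄)/(τ₀+τ_data), with τ₀=1/σ₀² and τ_data=n/σ².
Here τ₀ = 1/92.2 = 0.010846 and τ_data = 3/78.7 = 0.038119, so τ_n = 0.048965.
Rearranging for μ₀: μ₀ = (μ_n·τ_n − τ_data·x̄)/τ₀ = (-2.3782·0.048965 − 0.038119·0.9) / 0.010846 = -0.150756/0.010846 ≈ -13.9.

μ₀ = -13.9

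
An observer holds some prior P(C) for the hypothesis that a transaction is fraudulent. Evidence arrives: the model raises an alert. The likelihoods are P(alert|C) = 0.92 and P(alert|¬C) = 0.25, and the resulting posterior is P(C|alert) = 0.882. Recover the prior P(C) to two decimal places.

P(C) = 0.67

Bayes' rule in odds form gives O(C|E) = O(C)·[P(E|C)/P(E|¬C)], hence O(C) = O(C|E)/LR.
Posterior odds = 0.882/(1−0.882) = 7.4746. LR = 0.92/0.25 = 3.6800.
Prior odds = 7.4746/3.6800 = 2.0311, so P(C) = 2.0311/(1+2.0311) ≈ 0.67.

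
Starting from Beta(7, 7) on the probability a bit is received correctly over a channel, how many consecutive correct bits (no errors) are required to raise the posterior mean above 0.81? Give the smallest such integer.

k = 23

After k correct bits and 0 errors the posterior is Beta(7+k, 7), with mean (7+k)/(7+7+k).
Set (7+k)/(14+k) > 0.81 and solve: k > (0.81·14 − 7)/(1 − 0.81) = 22.842.
The smallest integer exceeding 22.842 is 23.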